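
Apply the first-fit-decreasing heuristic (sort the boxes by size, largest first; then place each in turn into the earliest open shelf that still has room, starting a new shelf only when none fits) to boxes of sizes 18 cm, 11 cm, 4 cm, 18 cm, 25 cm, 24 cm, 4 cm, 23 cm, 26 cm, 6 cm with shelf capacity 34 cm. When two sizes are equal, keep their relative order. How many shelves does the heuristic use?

6

Sorted descending: 26, 25, 24, 23, 18, 18, 11, 6, 4, 4.
  26 → shelf 1 (new)  [load 26/34]
  25 → shelf 2 (new)  [load 25/34]
  24 → shelf 3 (new)  [load 24/34]
  23 → shelf 4 (new)  [load 23/34]
  18 → shelf 5 (new)  [load 18/34]
  18 → shelf 6 (new)  [load 18/34]
  11 → shelf 4  [load 34/34]
  6 → shelf 1  [load 32/34]
  4 → shelf 2  [load 29/34]
  4 → shelf 2  [load 33/34]
6 shelves opened.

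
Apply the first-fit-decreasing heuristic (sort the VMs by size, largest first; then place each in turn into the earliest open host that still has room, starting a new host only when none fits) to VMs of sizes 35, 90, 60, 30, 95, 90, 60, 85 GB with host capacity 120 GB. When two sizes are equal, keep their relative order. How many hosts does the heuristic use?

5

Sorted descending: 95, 90, 90, 85, 60, 60, 35, 30.
  95 → host 1 (new)  [load 95/120]
  90 → host 2 (new)  [load 90/120]
  90 → host 3 (new)  [load 90/120]
  85 → host 4 (new)  [load 85/120]
  60 → host 5 (new)  [load 60/120]
  60 → host 5  [load 120/120]
  35 → host 4  [load 120/120]
  30 → host 2  [load 120/120]
5 hosts opened.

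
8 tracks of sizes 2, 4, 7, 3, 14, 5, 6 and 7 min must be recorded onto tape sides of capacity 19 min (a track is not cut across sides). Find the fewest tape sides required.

Total = 14 + 7 + 7 + 6 + 5 + 4 + 3 + 2 = 48 min.
Lower bound: ⌈48/19⌉ = 3 tape sides.
A packing using 3 tape sides:
  side 1: 14 + 5 = 19
  side 2: 7 + 7 + 4 = 18
  side 3: 6 + 3 + 2 = 11
This matches the lower bound, so 3 is optimal.

3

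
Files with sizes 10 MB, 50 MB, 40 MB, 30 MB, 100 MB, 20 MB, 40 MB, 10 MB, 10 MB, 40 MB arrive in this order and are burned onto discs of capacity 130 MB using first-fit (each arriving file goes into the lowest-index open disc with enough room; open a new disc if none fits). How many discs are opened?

  10 → disc 1 (new)  [load 10/130]
  50 → disc 1  [load 60/130]
  40 → disc 1  [load 100/130]
  30 → disc 1  [load 130/130]
  100 → disc 2 (new)  [load 100/130]
  20 → disc 2  [load 120/130]
  40 → disc 3 (new)  [load 40/130]
  10 → disc 2  [load 130/130]
  10 → disc 3  [load 50/130]
  40 → disc 3  [load 90/130]
3 discs opened.

3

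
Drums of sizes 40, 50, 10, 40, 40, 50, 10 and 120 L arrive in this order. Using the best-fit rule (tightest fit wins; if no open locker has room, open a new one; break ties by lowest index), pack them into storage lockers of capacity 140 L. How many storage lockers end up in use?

  40 → locker 1 (new)  [load 40/140]
  50 → locker 1  [load 90/140]
  10 → locker 1  [load 100/140]
  40 → locker 1  [load 140/140]
  40 → locker 2 (new)  [load 40/140]
  50 → locker 2  [load 90/140]
  10 → locker 2  [load 100/140]
  120 → locker 3 (new)  [load 120/140]
3 storage lockers opened.

3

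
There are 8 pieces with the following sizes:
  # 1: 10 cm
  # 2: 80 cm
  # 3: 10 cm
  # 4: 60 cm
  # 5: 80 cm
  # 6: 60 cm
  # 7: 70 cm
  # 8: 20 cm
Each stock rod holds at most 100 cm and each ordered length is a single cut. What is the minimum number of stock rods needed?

Total = 80 + 80 + 70 + 60 + 60 + 20 + 10 + 10 = 390 cm.
Lower bound: ⌈390/100⌉ = 4 stock rods.
Also, 5 pieces each exceed 50 cm, and no two of those can share a stock rod, so at least 5 stock rods are needed.
A packing using 5 stock rods:
  stock rod 1: 80 + 20 = 100
  stock rod 2: 80 + 10 + 10 = 100
  stock rod 3: 70 = 70
  stock rod 4: 60 = 60
  stock rod 5: 60 = 60
This matches the lower bound, so 5 is optimal.

5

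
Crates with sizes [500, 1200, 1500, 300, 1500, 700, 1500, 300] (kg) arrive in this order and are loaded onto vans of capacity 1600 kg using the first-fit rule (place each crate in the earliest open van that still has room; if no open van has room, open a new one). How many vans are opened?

  500 → van 1 (new)  [load 500/1600]
  1200 → van 2 (new)  [load 1200/1600]
  1500 → van 3 (new)  [load 1500/1600]
  300 → van 1  [load 800/1600]
  1500 → van 4 (new)  [load 1500/1600]
  700 → van 1  [load 1500/1600]
  1500 → van 5 (new)  [load 1500/1600]
  300 → van 2  [load 1500/1600]
5 vans opened.

5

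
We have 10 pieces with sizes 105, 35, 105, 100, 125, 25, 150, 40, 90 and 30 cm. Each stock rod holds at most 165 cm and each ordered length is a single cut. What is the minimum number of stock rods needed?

Total = 150 + 125 + 105 + 105 + 100 + 90 + 40 + 35 + 30 + 25 = 805 cm.
Lower bound: ⌈805/165⌉ = 5 stock rods.
Also, 6 pieces each exceed 165/2 cm, and no two of those can share a stock rod, so at least 6 stock rods are needed.
A packing using 6 stock rods:
  stock rod 1: 150 = 150
  stock rod 2: 125 + 40 = 165
  stock rod 3: 105 + 35 + 25 = 165
  stock rod 4: 105 + 30 = 135
  stock rod 5: 100 = 100
  stock rod 6: 90 = 90
This matches the lower bound, so 6 is optimal.

6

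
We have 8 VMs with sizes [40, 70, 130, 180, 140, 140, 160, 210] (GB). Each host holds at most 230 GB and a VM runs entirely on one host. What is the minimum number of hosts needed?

Total = 210 + 180 + 160 + 140 + 140 + 130 + 70 + 40 = 1070 GB.
Lower bound: ⌈1070/230⌉ = 5 hosts.
Also, 6 VMs each exceed 115 GB, and no two of those can share a host, so at least 6 hosts are needed.
A packing using 6 hosts:
  host 1: 210 = 210
  host 2: 180 + 40 = 220
  host 3: 160 + 70 = 230
  host 4: 140 = 140
  host 5: 140 = 140
  host 6: 130 = 130
This matches the lower bound, so 6 is optimal.

6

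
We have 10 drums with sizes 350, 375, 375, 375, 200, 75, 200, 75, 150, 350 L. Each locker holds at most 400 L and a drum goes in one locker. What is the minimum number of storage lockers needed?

Total = 375 + 375 + 375 + 350 + 350 + 200 + 200 + 150 + 75 + 75 = 2525 L.
Lower bound: ⌈2525/400⌉ = 7 storage lockers.
A packing using 7 storage lockers:
  locker 1: 375 = 375
  locker 2: 375 = 375
  locker 3: 375 = 375
  locker 4: 350 = 350
  locker 5: 350 = 350
  locker 6: 200 + 200 = 400
  locker 7: 150 + 75 + 75 = 300
This matches the lower bound, so 7 is optimal.

7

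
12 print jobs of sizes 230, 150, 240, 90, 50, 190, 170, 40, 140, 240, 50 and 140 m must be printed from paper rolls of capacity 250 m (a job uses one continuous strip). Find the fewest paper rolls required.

Total = 240 + 240 + 230 + 190 + 170 + 150 + 140 + 140 + 90 + 50 + 50 + 40 = 1730 m.
Lower bound: ⌈1730/250⌉ = 7 paper rolls.
Also, 8 print jobs each exceed 125 m, and no two of those can share a roll, so at least 8 paper rolls are needed.
A packing using 8 paper rolls:
  roll 1: 240 = 240
  roll 2: 240 = 240
  roll 3: 230 = 230
  roll 4: 190 + 50 = 240
  roll 5: 170 + 50 = 220
  roll 6: 150 + 90 = 240
  roll 7: 140 + 40 = 180
  roll 8: 140 = 140
This matches the lower bound, so 8 is optimal.

8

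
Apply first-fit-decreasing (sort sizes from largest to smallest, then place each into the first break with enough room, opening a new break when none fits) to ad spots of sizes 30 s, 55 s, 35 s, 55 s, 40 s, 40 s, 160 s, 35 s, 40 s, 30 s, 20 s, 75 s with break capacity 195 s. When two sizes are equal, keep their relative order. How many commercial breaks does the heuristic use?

Sorted descending: 160, 75, 55, 55, 40, 40, 40, 35, 35, 30, 30, 20.
  160 → break 1 (new)  [load 160/195]
  75 → break 2 (new)  [load 75/195]
  55 → break 2  [load 130/195]
  55 → break 2  [load 185/195]
  40 → break 3 (new)  [load 40/195]
  40 → break 3  [load 80/195]
  40 → break 3  [load 120/195]
  35 → break 1  [load 195/195]
  35 → break 3  [load 155/195]
  30 → break 3  [load 185/195]
  30 → break 4 (new)  [load 30/195]
  20 → break 4  [load 50/195]
4 commercial breaks opened.

4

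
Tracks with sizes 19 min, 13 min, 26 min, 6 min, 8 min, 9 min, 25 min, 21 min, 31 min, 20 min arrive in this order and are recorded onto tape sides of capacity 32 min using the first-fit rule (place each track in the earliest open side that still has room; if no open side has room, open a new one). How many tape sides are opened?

7

  19 → side 1 (new)  [load 19/32]
  13 → side 1  [load 32/32]
  26 → side 2 (new)  [load 26/32]
  6 → side 2  [load 32/32]
  8 → side 3 (new)  [load 8/32]
  9 → side 3  [load 17/32]
  25 → side 4 (new)  [load 25/32]
  21 → side 5 (new)  [load 21/32]
  31 → side 6 (new)  [load 31/32]
  20 → side 7 (new)  [load 20/32]
7 tape sides opened.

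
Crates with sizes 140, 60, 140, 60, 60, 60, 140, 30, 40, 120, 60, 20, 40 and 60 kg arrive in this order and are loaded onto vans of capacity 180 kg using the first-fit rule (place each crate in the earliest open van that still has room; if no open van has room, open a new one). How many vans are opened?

6

  140 → van 1 (new)  [load 140/180]
  60 → van 2 (new)  [load 60/180]
  140 → van 3 (new)  [load 140/180]
  60 → van 2  [load 120/180]
  60 → van 2  [load 180/180]
  60 → van 4 (new)  [load 60/180]
  140 → van 5 (new)  [load 140/180]
  30 → van 1  [load 170/180]
  40 → van 3  [load 180/180]
  120 → van 4  [load 180/180]
  60 → van 6 (new)  [load 60/180]
  20 → van 5  [load 160/180]
  40 → van 6  [load 100/180]
  60 → van 6  [load 160/180]
6 vans opened.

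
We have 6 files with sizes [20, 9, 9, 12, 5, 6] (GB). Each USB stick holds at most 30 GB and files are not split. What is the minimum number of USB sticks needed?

3

Total = 20 + 12 + 9 + 9 + 6 + 5 = 61 GB.
Lower bound: ⌈61/30⌉ = 3 USB sticks.
A packing using 3 USB sticks:
  USB stick 1: 20 + 9 = 29
  USB stick 2: 12 + 9 + 6 = 27
  USB stick 3: 5 = 5
This matches the lower bound, so 3 is optimal.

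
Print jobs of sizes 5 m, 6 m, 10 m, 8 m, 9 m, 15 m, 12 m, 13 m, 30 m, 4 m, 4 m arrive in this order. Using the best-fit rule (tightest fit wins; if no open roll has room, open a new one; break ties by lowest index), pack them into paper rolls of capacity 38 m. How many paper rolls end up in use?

4

  5 → roll 1 (new)  [load 5/38]
  6 → roll 1  [load 11/38]
  10 → roll 1  [load 21/38]
  8 → roll 1  [load 29/38]
  9 → roll 1  [load 38/38]
  15 → roll 2 (new)  [load 15/38]
  12 → roll 2  [load 27/38]
  13 → roll 3 (new)  [load 13/38]
  30 → roll 4 (new)  [load 30/38]
  4 → roll 4  [load 34/38]
  4 → roll 4  [load 38/38]
4 paper rolls opened.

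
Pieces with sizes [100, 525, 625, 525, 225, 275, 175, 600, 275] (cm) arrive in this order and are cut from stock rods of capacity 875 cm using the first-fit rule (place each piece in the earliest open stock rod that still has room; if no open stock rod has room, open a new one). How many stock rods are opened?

4

  100 → stock rod 1 (new)  [load 100/875]
  525 → stock rod 1  [load 625/875]
  625 → stock rod 2 (new)  [load 625/875]
  525 → stock rod 3 (new)  [load 525/875]
  225 → stock rod 1  [load 850/875]
  275 → stock rod 3  [load 800/875]
  175 → stock rod 2  [load 800/875]
  600 → stock rod 4 (new)  [load 600/875]
  275 → stock rod 4  [load 875/875]
4 stock rods opened.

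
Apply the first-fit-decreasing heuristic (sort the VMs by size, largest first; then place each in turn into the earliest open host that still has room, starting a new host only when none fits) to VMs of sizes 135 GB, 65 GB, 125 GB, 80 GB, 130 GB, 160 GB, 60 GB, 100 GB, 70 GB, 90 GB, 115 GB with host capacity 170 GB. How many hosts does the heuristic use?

Sorted descending: 160, 135, 130, 125, 115, 100, 90, 80, 70, 65, 60.
  160 → host 1 (new)  [load 160/170]
  135 → host 2 (new)  [load 135/170]
  130 → host 3 (new)  [load 130/170]
  125 → host 4 (new)  [load 125/170]
  115 → host 5 (new)  [load 115/170]
  100 → host 6 (new)  [load 100/170]
  90 → host 7 (new)  [load 90/170]
  80 → host 7  [load 170/170]
  70 → host 6  [load 170/170]
  65 → host 8 (new)  [load 65/170]
  60 → host 8  [load 125/170]
8 hosts opened.

8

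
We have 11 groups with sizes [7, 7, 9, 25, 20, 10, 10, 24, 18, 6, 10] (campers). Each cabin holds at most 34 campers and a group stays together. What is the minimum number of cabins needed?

5

Total = 25 + 24 + 20 + 18 + 10 + 10 + 10 + 9 + 7 + 7 + 6 = 146 campers.
Lower bound: ⌈146/34⌉ = 5 cabins.
A packing using 5 cabins:
  cabin 1: 25 + 9 = 34
  cabin 2: 24 + 10 = 34
  cabin 3: 20 + 10 = 30
  cabin 4: 18 + 10 + 6 = 34
  cabin 5: 7 + 7 = 14
This matches the lower bound, so 5 is optimal.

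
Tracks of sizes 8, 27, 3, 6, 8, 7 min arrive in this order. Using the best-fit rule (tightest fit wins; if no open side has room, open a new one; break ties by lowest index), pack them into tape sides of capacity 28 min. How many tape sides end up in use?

  8 → side 1 (new)  [load 8/28]
  27 → side 2 (new)  [load 27/28]
  3 → side 1  [load 11/28]
  6 → side 1  [load 17/28]
  8 → side 1  [load 25/28]
  7 → side 3 (new)  [load 7/28]
3 tape sides opened.

3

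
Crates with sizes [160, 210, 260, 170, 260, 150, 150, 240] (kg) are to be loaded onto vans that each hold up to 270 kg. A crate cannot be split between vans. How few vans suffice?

Total = 260 + 260 + 240 + 210 + 170 + 160 + 150 + 150 = 1600 kg.
Lower bound: ⌈1600/270⌉ = 6 vans.
Also, 8 crates each exceed 135 kg, and no two of those can share a van, so at least 8 vans are needed.
A packing using 8 vans:
  van 1: 260 = 260
  van 2: 260 = 260
  van 3: 240 = 240
  van 4: 210 = 210
  van 5: 170 = 170
  van 6: 160 = 160
  van 7: 150 = 150
  van 8: 150 = 150
This matches the lower bound, so 8 is optimal.

8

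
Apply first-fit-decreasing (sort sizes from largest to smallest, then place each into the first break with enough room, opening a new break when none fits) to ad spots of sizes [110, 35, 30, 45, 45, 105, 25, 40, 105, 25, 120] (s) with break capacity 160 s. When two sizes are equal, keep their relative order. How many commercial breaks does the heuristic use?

Sorted descending: 120, 110, 105, 105, 45, 45, 40, 35, 30, 25, 25.
  120 → break 1 (new)  [load 120/160]
  110 → break 2 (new)  [load 110/160]
  105 → break 3 (new)  [load 105/160]
  105 → break 4 (new)  [load 105/160]
  45 → break 2  [load 155/160]
  45 → break 3  [load 150/160]
  40 → break 1  [load 160/160]
  35 → break 4  [load 140/160]
  30 → break 5 (new)  [load 30/160]
  25 → break 5  [load 55/160]
  25 → break 5  [load 80/160]
5 commercial breaks opened.

5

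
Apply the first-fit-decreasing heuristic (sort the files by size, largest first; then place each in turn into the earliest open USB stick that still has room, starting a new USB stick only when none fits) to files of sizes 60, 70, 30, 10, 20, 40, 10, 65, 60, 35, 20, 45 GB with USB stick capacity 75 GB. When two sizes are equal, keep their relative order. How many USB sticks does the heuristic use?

7

Sorted descending: 70, 65, 60, 60, 45, 40, 35, 30, 20, 20, 10, 10.
  70 → USB stick 1 (new)  [load 70/75]
  65 → USB stick 2 (new)  [load 65/75]
  60 → USB stick 3 (new)  [load 60/75]
  60 → USB stick 4 (new)  [load 60/75]
  45 → USB stick 5 (new)  [load 45/75]
  40 → USB stick 6 (new)  [load 40/75]
  35 → USB stick 6  [load 75/75]
  30 → USB stick 5  [load 75/75]
  20 → USB stick 7 (new)  [load 20/75]
  20 → USB stick 7  [load 40/75]
  10 → USB stick 2  [load 75/75]
  10 → USB stick 3  [load 70/75]
7 USB sticks opened.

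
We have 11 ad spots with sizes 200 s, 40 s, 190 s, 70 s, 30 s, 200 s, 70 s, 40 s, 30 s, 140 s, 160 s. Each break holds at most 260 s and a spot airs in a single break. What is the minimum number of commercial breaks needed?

Total = 200 + 200 + 190 + 160 + 140 + 70 + 70 + 40 + 40 + 30 + 30 = 1170 s.
Lower bound: ⌈1170/260⌉ = 5 commercial breaks.
A packing using 5 commercial breaks:
  break 1: 200 + 40 = 240
  break 2: 200 + 40 = 240
  break 3: 190 + 70 = 260
  break 4: 160 + 70 + 30 = 260
  break 5: 140 + 30 = 170
This matches the lower bound, so 5 is optimal.

5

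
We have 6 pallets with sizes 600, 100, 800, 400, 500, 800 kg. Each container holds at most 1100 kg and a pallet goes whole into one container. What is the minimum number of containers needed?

Total = 800 + 800 + 600 + 500 + 400 + 100 = 3200 kg.
Lower bound: ⌈3200/1100⌉ = 3 containers.
A packing using 4 containers:
  container 1: 800 + 100 = 900
  container 2: 800 = 800
  container 3: 600 + 500 = 1100
  container 4: 400 = 400
No arrangement into 3 containers stays within capacity, so 4 is optimal.

4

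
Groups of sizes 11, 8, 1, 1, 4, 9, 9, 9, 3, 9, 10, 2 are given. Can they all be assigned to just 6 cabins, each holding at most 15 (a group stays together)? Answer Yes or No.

Total = 76; ⌈76/15⌉ = 6.
7 groups each exceed half the capacity and cannot share a cabin, forcing at least 7 cabins.
At least 7 cabins are required, but only 6 are allowed.

No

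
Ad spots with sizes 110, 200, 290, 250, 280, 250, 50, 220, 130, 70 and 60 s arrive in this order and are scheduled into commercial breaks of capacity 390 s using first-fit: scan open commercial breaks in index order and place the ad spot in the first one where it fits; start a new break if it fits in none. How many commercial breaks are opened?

  110 → break 1 (new)  [load 110/390]
  200 → break 1  [load 310/390]
  290 → break 2 (new)  [load 290/390]
  250 → break 3 (new)  [load 250/390]
  280 → break 4 (new)  [load 280/390]
  250 → break 5 (new)  [load 250/390]
  50 → break 1  [load 360/390]
  220 → break 6 (new)  [load 220/390]
  130 → break 3  [load 380/390]
  70 → break 2  [load 360/390]
  60 → break 4  [load 340/390]
6 commercial breaks opened.

6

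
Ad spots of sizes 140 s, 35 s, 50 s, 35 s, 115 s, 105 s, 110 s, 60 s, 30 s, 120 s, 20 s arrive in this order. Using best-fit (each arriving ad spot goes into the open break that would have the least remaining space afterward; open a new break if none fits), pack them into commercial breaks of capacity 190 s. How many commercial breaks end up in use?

  140 → break 1 (new)  [load 140/190]
  35 → break 1  [load 175/190]
  50 → break 2 (new)  [load 50/190]
  35 → break 2  [load 85/190]
  115 → break 3 (new)  [load 115/190]
  105 → break 2  [load 190/190]
  110 → break 4 (new)  [load 110/190]
  60 → break 3  [load 175/190]
  30 → break 4  [load 140/190]
  120 → break 5 (new)  [load 120/190]
  20 → break 4  [load 160/190]
5 commercial breaks opened.

5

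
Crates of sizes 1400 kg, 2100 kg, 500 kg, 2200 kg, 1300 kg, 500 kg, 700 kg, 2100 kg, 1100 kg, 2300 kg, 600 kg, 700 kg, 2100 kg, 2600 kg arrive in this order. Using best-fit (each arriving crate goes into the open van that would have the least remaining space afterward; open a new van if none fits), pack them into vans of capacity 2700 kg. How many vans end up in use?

8

  1400 → van 1 (new)  [load 1400/2700]
  2100 → van 2 (new)  [load 2100/2700]
  500 → van 2  [load 2600/2700]
  2200 → van 3 (new)  [load 2200/2700]
  1300 → van 1  [load 2700/2700]
  500 → van 3  [load 2700/2700]
  700 → van 4 (new)  [load 700/2700]
  2100 → van 5 (new)  [load 2100/2700]
  1100 → van 4  [load 1800/2700]
  2300 → van 6 (new)  [load 2300/2700]
  600 → van 5  [load 2700/2700]
  700 → van 4  [load 2500/2700]
  2100 → van 7 (new)  [load 2100/2700]
  2600 → van 8 (new)  [load 2600/2700]
8 vans opened.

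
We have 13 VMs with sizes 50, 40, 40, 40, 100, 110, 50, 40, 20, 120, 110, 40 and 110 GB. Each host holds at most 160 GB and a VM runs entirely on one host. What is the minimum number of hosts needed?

Total = 120 + 110 + 110 + 110 + 100 + 50 + 50 + 40 + 40 + 40 + 40 + 40 + 20 = 870 GB.
Lower bound: ⌈870/160⌉ = 6 hosts.
A packing using 6 hosts:
  host 1: 120 + 40 = 160
  host 2: 110 + 50 = 160
  host 3: 110 + 50 = 160
  host 4: 110 + 40 = 150
  host 5: 100 + 40 + 20 = 160
  host 6: 40 + 40 = 80
This matches the lower bound, so 6 is optimal.

6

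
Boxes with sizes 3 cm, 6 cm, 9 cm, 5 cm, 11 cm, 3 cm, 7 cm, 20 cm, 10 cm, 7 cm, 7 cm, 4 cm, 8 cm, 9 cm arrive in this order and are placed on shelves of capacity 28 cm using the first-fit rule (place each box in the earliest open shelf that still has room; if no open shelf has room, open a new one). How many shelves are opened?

  3 → shelf 1 (new)  [load 3/28]
  6 → shelf 1  [load 9/28]
  9 → shelf 1  [load 18/28]
  5 → shelf 1  [load 23/28]
  11 → shelf 2 (new)  [load 11/28]
  3 → shelf 1  [load 26/28]
  7 → shelf 2  [load 18/28]
  20 → shelf 3 (new)  [load 20/28]
  10 → shelf 2  [load 28/28]
  7 → shelf 3  [load 27/28]
  7 → shelf 4 (new)  [load 7/28]
  4 → shelf 4  [load 11/28]
  8 → shelf 4  [load 19/28]
  9 → shelf 4  [load 28/28]
4 shelves opened.

4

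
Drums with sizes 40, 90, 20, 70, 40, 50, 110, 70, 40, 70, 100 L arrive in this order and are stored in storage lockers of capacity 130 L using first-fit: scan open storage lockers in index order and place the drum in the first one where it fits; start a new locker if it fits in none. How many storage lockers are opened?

  40 → locker 1 (new)  [load 40/130]
  90 → locker 1  [load 130/130]
  20 → locker 2 (new)  [load 20/130]
  70 → locker 2  [load 90/130]
  40 → locker 2  [load 130/130]
  50 → locker 3 (new)  [load 50/130]
  110 → locker 4 (new)  [load 110/130]
  70 → locker 3  [load 120/130]
  40 → locker 5 (new)  [load 40/130]
  70 → locker 5  [load 110/130]
  100 → locker 6 (new)  [load 100/130]
6 storage lockers opened.

6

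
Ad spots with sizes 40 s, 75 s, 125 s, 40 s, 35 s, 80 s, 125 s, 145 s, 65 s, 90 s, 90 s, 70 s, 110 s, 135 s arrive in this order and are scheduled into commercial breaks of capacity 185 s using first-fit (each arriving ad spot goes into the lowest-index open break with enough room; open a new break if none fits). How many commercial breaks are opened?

8

  40 → break 1 (new)  [load 40/185]
  75 → break 1  [load 115/185]
  125 → break 2 (new)  [load 125/185]
  40 → break 1  [load 155/185]
  35 → break 2  [load 160/185]
  80 → break 3 (new)  [load 80/185]
  125 → break 4 (new)  [load 125/185]
  145 → break 5 (new)  [load 145/185]
  65 → break 3  [load 145/185]
  90 → break 6 (new)  [load 90/185]
  90 → break 6  [load 180/185]
  70 → break 7 (new)  [load 70/185]
  110 → break 7  [load 180/185]
  135 → break 8 (new)  [load 135/185]
8 commercial breaks opened.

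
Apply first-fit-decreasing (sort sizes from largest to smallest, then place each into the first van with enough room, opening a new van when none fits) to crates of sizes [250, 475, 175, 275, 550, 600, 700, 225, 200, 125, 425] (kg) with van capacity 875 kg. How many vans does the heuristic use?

5

Sorted descending: 700, 600, 550, 475, 425, 275, 250, 225, 200, 175, 125.
  700 → van 1 (new)  [load 700/875]
  600 → van 2 (new)  [load 600/875]
  550 → van 3 (new)  [load 550/875]
  475 → van 4 (new)  [load 475/875]
  425 → van 5 (new)  [load 425/875]
  275 → van 2  [load 875/875]
  250 → van 3  [load 800/875]
  225 → van 4  [load 700/875]
  200 → van 5  [load 625/875]
  175 → van 1  [load 875/875]
  125 → van 4  [load 825/875]
5 vans opened.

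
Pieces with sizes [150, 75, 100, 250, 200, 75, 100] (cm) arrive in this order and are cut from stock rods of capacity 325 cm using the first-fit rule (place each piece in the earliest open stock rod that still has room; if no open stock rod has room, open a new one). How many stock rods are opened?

3

  150 → stock rod 1 (new)  [load 150/325]
  75 → stock rod 1  [load 225/325]
  100 → stock rod 1  [load 325/325]
  250 → stock rod 2 (new)  [load 250/325]
  200 → stock rod 3 (new)  [load 200/325]
  75 → stock rod 2  [load 325/325]
  100 → stock rod 3  [load 300/325]
3 stock rods opened.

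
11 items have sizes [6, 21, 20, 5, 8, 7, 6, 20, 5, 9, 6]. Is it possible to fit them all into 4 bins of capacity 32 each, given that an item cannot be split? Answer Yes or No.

A valid assignment using 4 bins:
  bin 1: 21 + 9 = 30
  bin 2: 20 + 8 = 28
  bin 3: 20 + 7 + 5 = 32
  bin 4: 6 + 6 + 6 + 5 = 23
Every load is within 32, so 4 bins suffice.

Yes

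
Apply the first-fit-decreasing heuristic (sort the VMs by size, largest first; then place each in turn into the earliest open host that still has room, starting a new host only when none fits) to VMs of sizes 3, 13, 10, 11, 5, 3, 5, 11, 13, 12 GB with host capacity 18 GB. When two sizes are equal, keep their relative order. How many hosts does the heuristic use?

6

Sorted descending: 13, 13, 12, 11, 11, 10, 5, 5, 3, 3.
  13 → host 1 (new)  [load 13/18]
  13 → host 2 (new)  [load 13/18]
  12 → host 3 (new)  [load 12/18]
  11 → host 4 (new)  [load 11/18]
  11 → host 5 (new)  [load 11/18]
  10 → host 6 (new)  [load 10/18]
  5 → host 1  [load 18/18]
  5 → host 2  [load 18/18]
  3 → host 3  [load 15/18]
  3 → host 3  [load 18/18]
6 hosts opened.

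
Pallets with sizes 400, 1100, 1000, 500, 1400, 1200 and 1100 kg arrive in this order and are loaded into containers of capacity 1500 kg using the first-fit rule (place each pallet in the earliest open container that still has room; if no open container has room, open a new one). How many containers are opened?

5

  400 → container 1 (new)  [load 400/1500]
  1100 → container 1  [load 1500/1500]
  1000 → container 2 (new)  [load 1000/1500]
  500 → container 2  [load 1500/1500]
  1400 → container 3 (new)  [load 1400/1500]
  1200 → container 4 (new)  [load 1200/1500]
  1100 → container 5 (new)  [load 1100/1500]
5 containers opened.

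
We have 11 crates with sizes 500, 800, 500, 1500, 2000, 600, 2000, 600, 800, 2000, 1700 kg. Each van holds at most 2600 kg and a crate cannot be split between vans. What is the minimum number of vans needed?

Total = 2000 + 2000 + 2000 + 1700 + 1500 + 800 + 800 + 600 + 600 + 500 + 500 = 13000 kg.
Lower bound: ⌈13000/2600⌉ = 5 vans.
A packing using 6 vans:
  van 1: 2000 + 600 = 2600
  van 2: 2000 + 600 = 2600
  van 3: 2000 + 500 = 2500
  van 4: 1700 + 800 = 2500
  van 5: 1500 + 800 = 2300
  van 6: 500 = 500
No arrangement into 5 vans stays within capacity, so 6 is optimal.

6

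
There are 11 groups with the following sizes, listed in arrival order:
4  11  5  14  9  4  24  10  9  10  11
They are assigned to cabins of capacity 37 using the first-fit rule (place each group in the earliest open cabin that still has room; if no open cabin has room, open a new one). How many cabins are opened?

  4 → cabin 1 (new)  [load 4/37]
  11 → cabin 1  [load 15/37]
  5 → cabin 1  [load 20/37]
  14 → cabin 1  [load 34/37]
  9 → cabin 2 (new)  [load 9/37]
  4 → cabin 2  [load 13/37]
  24 → cabin 2  [load 37/37]
  10 → cabin 3 (new)  [load 10/37]
  9 → cabin 3  [load 19/37]
  10 → cabin 3  [load 29/37]
  11 → cabin 4 (new)  [load 11/37]
4 cabins opened.

4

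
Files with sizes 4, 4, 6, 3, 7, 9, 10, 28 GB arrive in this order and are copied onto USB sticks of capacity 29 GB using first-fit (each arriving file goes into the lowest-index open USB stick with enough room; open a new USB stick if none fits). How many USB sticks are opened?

3

  4 → USB stick 1 (new)  [load 4/29]
  4 → USB stick 1  [load 8/29]
  6 → USB stick 1  [load 14/29]
  3 → USB stick 1  [load 17/29]
  7 → USB stick 1  [load 24/29]
  9 → USB stick 2 (new)  [load 9/29]
  10 → USB stick 2  [load 19/29]
  28 → USB stick 3 (new)  [load 28/29]
3 USB sticks opened.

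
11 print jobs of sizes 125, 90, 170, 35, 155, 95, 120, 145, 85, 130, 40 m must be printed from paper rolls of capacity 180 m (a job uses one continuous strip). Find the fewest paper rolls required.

Total = 170 + 155 + 145 + 130 + 125 + 120 + 95 + 90 + 85 + 40 + 35 = 1190 m.
Lower bound: ⌈1190/180⌉ = 7 paper rolls.
A packing using 8 paper rolls:
  roll 1: 170 = 170
  roll 2: 155 = 155
  roll 3: 145 + 35 = 180
  roll 4: 130 + 40 = 170
  roll 5: 125 = 125
  roll 6: 120 = 120
  roll 7: 95 + 85 = 180
  roll 8: 90 = 90
No arrangement into 7 paper rolls stays within capacity, so 8 is optimal.

8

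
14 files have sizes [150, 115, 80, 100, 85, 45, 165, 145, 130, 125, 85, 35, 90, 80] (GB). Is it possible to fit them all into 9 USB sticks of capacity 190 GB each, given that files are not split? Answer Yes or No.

Yes

A valid assignment using 9 USB sticks:
  USB stick 1: 165 = 165
  USB stick 2: 150 + 35 = 185
  USB stick 3: 145 + 45 = 190
  USB stick 4: 130 = 130
  USB stick 5: 125 = 125
  USB stick 6: 115 = 115
  USB stick 7: 100 + 90 = 190
  USB stick 8: 85 + 85 = 170
  USB stick 9: 80 + 80 = 160
Every load is within 190 GB, so 9 USB sticks suffice.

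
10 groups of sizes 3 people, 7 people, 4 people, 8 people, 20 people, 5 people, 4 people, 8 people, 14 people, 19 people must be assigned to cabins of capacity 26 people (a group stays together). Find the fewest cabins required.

4

Total = 20 + 19 + 14 + 8 + 8 + 7 + 5 + 4 + 4 + 3 = 92 people.
Lower bound: ⌈92/26⌉ = 4 cabins.
A packing using 4 cabins:
  cabin 1: 20 + 5 = 25
  cabin 2: 19 + 7 = 26
  cabin 3: 14 + 8 + 4 = 26
  cabin 4: 8 + 4 + 3 = 15
This matches the lower bound, so 4 is optimal.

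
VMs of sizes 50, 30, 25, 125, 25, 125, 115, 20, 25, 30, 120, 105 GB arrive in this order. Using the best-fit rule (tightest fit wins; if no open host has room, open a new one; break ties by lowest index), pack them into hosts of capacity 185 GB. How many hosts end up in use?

6

  50 → host 1 (new)  [load 50/185]
  30 → host 1  [load 80/185]
  25 → host 1  [load 105/185]
  125 → host 2 (new)  [load 125/185]
  25 → host 2  [load 150/185]
  125 → host 3 (new)  [load 125/185]
  115 → host 4 (new)  [load 115/185]
  20 → host 2  [load 170/185]
  25 → host 3  [load 150/185]
  30 → host 3  [load 180/185]
  120 → host 5 (new)  [load 120/185]
  105 → host 6 (new)  [load 105/185]
6 hosts opened.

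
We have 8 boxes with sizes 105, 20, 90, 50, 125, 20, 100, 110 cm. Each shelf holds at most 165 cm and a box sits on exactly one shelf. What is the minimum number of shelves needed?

5

Total = 125 + 110 + 105 + 100 + 90 + 50 + 20 + 20 = 620 cm.
Lower bound: ⌈620/165⌉ = 4 shelves.
Also, 5 boxes each exceed 165/2 cm, and no two of those can share a shelf, so at least 5 shelves are needed.
A packing using 5 shelves:
  shelf 1: 125 + 20 + 20 = 165
  shelf 2: 110 + 50 = 160
  shelf 3: 105 = 105
  shelf 4: 100 = 100
  shelf 5: 90 = 90
This matches the lower bound, so 5 is optimal.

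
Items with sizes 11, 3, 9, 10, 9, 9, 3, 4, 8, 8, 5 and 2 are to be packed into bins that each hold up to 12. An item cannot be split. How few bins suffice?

8

Total = 11 + 10 + 9 + 9 + 9 + 8 + 8 + 5 + 4 + 3 + 3 + 2 = 81.
Lower bound: ⌈81/12⌉ = 7 bins.
A packing using 8 bins:
  bin 1: 11 = 11
  bin 2: 10 + 2 = 12
  bin 3: 9 + 3 = 12
  bin 4: 9 + 3 = 12
  bin 5: 9 = 9
  bin 6: 8 + 4 = 12
  bin 7: 8 = 8
  bin 8: 5 = 5
No arrangement into 7 bins stays within capacity, so 8 is optimal.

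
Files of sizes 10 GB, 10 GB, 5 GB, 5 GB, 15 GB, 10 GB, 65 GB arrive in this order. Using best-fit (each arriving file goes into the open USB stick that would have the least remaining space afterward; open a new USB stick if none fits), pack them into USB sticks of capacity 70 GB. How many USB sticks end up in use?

  10 → USB stick 1 (new)  [load 10/70]
  10 → USB stick 1  [load 20/70]
  5 → USB stick 1  [load 25/70]
  5 → USB stick 1  [load 30/70]
  15 → USB stick 1  [load 45/70]
  10 → USB stick 1  [load 55/70]
  65 → USB stick 2 (new)  [load 65/70]
2 USB sticks opened.

2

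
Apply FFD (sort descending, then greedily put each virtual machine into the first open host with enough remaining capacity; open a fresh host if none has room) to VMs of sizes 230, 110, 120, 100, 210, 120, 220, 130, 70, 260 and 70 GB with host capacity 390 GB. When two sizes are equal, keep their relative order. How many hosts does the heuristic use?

Sorted descending: 260, 230, 220, 210, 130, 120, 120, 110, 100, 70, 70.
  260 → host 1 (new)  [load 260/390]
  230 → host 2 (new)  [load 230/390]
  220 → host 3 (new)  [load 220/390]
  210 → host 4 (new)  [load 210/390]
  130 → host 1  [load 390/390]
  120 → host 2  [load 350/390]
  120 → host 3  [load 340/390]
  110 → host 4  [load 320/390]
  100 → host 5 (new)  [load 100/390]
  70 → host 4  [load 390/390]
  70 → host 5  [load 170/390]
5 hosts opened.

5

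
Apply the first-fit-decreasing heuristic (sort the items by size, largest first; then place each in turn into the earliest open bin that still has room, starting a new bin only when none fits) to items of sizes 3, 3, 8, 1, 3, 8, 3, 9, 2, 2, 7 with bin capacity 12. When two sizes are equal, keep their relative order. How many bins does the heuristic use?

Sorted descending: 9, 8, 8, 7, 3, 3, 3, 3, 2, 2, 1.
  9 → bin 1 (new)  [load 9/12]
  8 → bin 2 (new)  [load 8/12]
  8 → bin 3 (new)  [load 8/12]
  7 → bin 4 (new)  [load 7/12]
  3 → bin 1  [load 12/12]
  3 → bin 2  [load 11/12]
  3 → bin 3  [load 11/12]
  3 → bin 4  [load 10/12]
  2 → bin 4  [load 12/12]
  2 → bin 5 (new)  [load 2/12]
  1 → bin 2  [load 12/12]
5 bins opened.

5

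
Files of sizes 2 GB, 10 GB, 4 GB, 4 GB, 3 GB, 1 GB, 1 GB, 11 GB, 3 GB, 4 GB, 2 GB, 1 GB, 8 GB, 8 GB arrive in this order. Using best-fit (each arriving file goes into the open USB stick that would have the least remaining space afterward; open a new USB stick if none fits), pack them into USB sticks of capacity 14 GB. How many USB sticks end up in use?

  2 → USB stick 1 (new)  [load 2/14]
  10 → USB stick 1  [load 12/14]
  4 → USB stick 2 (new)  [load 4/14]
  4 → USB stick 2  [load 8/14]
  3 → USB stick 2  [load 11/14]
  1 → USB stick 1  [load 13/14]
  1 → USB stick 1  [load 14/14]
  11 → USB stick 3 (new)  [load 11/14]
  3 → USB stick 2  [load 14/14]
  4 → USB stick 4 (new)  [load 4/14]
  2 → USB stick 3  [load 13/14]
  1 → USB stick 3  [load 14/14]
  8 → USB stick 4  [load 12/14]
  8 → USB stick 5 (new)  [load 8/14]
5 USB sticks opened.

5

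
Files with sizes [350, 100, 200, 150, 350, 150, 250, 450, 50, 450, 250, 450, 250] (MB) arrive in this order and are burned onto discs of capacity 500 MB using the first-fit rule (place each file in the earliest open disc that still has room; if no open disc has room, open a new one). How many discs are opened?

  350 → disc 1 (new)  [load 350/500]
  100 → disc 1  [load 450/500]
  200 → disc 2 (new)  [load 200/500]
  150 → disc 2  [load 350/500]
  350 → disc 3 (new)  [load 350/500]
  150 → disc 2  [load 500/500]
  250 → disc 4 (new)  [load 250/500]
  450 → disc 5 (new)  [load 450/500]
  50 → disc 1  [load 500/500]
  450 → disc 6 (new)  [load 450/500]
  250 → disc 4  [load 500/500]
  450 → disc 7 (new)  [load 450/500]
  250 → disc 8 (new)  [load 250/500]
8 discs opened.

8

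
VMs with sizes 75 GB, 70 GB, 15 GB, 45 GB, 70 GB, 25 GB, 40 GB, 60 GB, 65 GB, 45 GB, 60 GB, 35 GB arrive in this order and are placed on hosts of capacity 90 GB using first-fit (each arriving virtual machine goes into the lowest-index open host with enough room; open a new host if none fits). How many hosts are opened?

  75 → host 1 (new)  [load 75/90]
  70 → host 2 (new)  [load 70/90]
  15 → host 1  [load 90/90]
  45 → host 3 (new)  [load 45/90]
  70 → host 4 (new)  [load 70/90]
  25 → host 3  [load 70/90]
  40 → host 5 (new)  [load 40/90]
  60 → host 6 (new)  [load 60/90]
  65 → host 7 (new)  [load 65/90]
  45 → host 5  [load 85/90]
  60 → host 8 (new)  [load 60/90]
  35 → host 9 (new)  [load 35/90]
9 hosts opened.

9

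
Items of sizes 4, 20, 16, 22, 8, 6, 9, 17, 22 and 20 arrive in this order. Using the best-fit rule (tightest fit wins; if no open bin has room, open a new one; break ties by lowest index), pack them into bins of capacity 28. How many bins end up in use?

6

  4 → bin 1 (new)  [load 4/28]
  20 → bin 1  [load 24/28]
  16 → bin 2 (new)  [load 16/28]
  22 → bin 3 (new)  [load 22/28]
  8 → bin 2  [load 24/28]
  6 → bin 3  [load 28/28]
  9 → bin 4 (new)  [load 9/28]
  17 → bin 4  [load 26/28]
  22 → bin 5 (new)  [load 22/28]
  20 → bin 6 (new)  [load 20/28]
6 bins opened.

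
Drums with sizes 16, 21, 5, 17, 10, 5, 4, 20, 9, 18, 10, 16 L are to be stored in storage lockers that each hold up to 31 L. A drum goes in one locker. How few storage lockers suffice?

6

Total = 21 + 20 + 18 + 17 + 16 + 16 + 10 + 10 + 9 + 5 + 5 + 4 = 151 L.
Lower bound: ⌈151/31⌉ = 5 storage lockers.
Also, 6 drums each exceed 31/2 L, and no two of those can share a locker, so at least 6 storage lockers are needed.
A packing using 6 storage lockers:
  locker 1: 21 + 10 = 31
  locker 2: 20 + 10 = 30
  locker 3: 18 + 9 + 4 = 31
  locker 4: 17 + 5 + 5 = 27
  locker 5: 16 = 16
  locker 6: 16 = 16
This matches the lower bound, so 6 is optimal.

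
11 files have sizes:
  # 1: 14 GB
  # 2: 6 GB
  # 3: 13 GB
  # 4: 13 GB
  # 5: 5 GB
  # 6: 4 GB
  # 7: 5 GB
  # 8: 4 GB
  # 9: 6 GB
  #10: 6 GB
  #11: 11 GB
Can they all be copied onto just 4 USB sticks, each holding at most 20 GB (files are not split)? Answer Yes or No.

Total = 87 GB; ⌈87/20⌉ = 5.
At least 5 USB sticks are required, but only 4 are allowed.

No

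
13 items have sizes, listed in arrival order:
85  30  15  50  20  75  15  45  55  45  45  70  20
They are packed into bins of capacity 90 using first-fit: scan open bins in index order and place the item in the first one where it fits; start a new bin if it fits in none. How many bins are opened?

8

  85 → bin 1 (new)  [load 85/90]
  30 → bin 2 (new)  [load 30/90]
  15 → bin 2  [load 45/90]
  50 → bin 3 (new)  [load 50/90]
  20 → bin 2  [load 65/90]
  75 → bin 4 (new)  [load 75/90]
  15 → bin 2  [load 80/90]
  45 → bin 5 (new)  [load 45/90]
  55 → bin 6 (new)  [load 55/90]
  45 → bin 5  [load 90/90]
  45 → bin 7 (new)  [load 45/90]
  70 → bin 8 (new)  [load 70/90]
  20 → bin 3  [load 70/90]
8 bins opened.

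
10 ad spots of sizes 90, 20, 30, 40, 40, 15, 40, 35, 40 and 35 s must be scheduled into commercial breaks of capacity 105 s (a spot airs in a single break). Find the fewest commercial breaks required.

4

Total = 90 + 40 + 40 + 40 + 40 + 35 + 35 + 30 + 20 + 15 = 385 s.
Lower bound: ⌈385/105⌉ = 4 commercial breaks.
A packing using 4 commercial breaks:
  break 1: 90 + 15 = 105
  break 2: 40 + 40 + 20 = 100
  break 3: 40 + 40 = 80
  break 4: 35 + 35 + 30 = 100
This matches the lower bound, so 4 is optimal.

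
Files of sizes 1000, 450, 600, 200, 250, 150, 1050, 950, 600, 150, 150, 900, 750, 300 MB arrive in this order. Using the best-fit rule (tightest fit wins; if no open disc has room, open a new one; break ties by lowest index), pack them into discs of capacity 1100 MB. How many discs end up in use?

  1000 → disc 1 (new)  [load 1000/1100]
  450 → disc 2 (new)  [load 450/1100]
  600 → disc 2  [load 1050/1100]
  200 → disc 3 (new)  [load 200/1100]
  250 → disc 3  [load 450/1100]
  150 → disc 3  [load 600/1100]
  1050 → disc 4 (new)  [load 1050/1100]
  950 → disc 5 (new)  [load 950/1100]
  600 → disc 6 (new)  [load 600/1100]
  150 → disc 5  [load 1100/1100]
  150 → disc 3  [load 750/1100]
  900 → disc 7 (new)  [load 900/1100]
  750 → disc 8 (new)  [load 750/1100]
  300 → disc 3  [load 1050/1100]
8 discs opened.

8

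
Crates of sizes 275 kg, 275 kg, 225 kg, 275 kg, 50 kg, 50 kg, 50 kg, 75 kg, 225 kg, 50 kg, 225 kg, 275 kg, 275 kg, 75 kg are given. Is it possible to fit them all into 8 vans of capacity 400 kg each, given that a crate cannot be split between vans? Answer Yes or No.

A valid assignment using 8 vans:
  van 1: 275 + 75 + 50 = 400
  van 2: 275 + 75 + 50 = 400
  van 3: 275 + 50 + 50 = 375
  van 4: 275 = 275
  van 5: 275 = 275
  van 6: 225 = 225
  van 7: 225 = 225
  van 8: 225 = 225
Every load is within 400 kg, so 8 vans suffice.

Yes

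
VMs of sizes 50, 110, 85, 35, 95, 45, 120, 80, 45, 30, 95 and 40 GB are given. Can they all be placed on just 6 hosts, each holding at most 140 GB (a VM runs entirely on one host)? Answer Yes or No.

Total = 830 GB; ⌈830/140⌉ = 6.
The bound of 6 does not rule out 6, but exhaustive search shows no assignment into 6 hosts of capacity 140 GB exists — the minimum is 7.

No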